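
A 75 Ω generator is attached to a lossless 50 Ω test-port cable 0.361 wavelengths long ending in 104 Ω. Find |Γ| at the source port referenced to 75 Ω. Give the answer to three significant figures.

|Γ| ≈ 0.427

βl = 2π × 0.361 = 130°
tan(βl) = -1.19
Z_in = Z_0·(Z_L + jZ_0·tanβl)/(Z_0 + jZ_L·tanβl) = 35.2 + j27.7 Ω
Γ_s = (Z_in − Z_s)/(Z_in + Z_s) = (-39.8 + j27.7)/(110 + j27.7), |Γ_s| = 0.427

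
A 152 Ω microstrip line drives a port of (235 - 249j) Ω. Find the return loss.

Γ = (83 − j249)/(387 − j249), |Γ| = 0.57
RL = −20·log₁₀|Γ| = −20·log₁₀(0.57)

RL ≈ 4.88 dB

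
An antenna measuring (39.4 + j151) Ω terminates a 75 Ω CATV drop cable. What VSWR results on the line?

Γ = (Z_L − Z_0)/(Z_L + Z_0) = (-35.6 + j151)/(114.4 + j151)
|Γ| = 155/189 = 0.819
VSWR = (1 + |Γ|)/(1 − |Γ|) = 1.82/0.181

VSWR ≈ 10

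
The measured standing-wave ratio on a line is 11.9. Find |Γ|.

|Γ| ≈ 0.845

|Γ| = (S − 1)/(S + 1) = (11.9 − 1)/(11.9 + 1) = 10.9/12.9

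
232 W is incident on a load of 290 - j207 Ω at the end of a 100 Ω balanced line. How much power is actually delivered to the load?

P_delivered ≈ 138 W

|Γ| = |(190 − j207)/(390 − j207)| = 0.636
|Γ|² = 0.405
P_refl = |Γ|²·P_inc = 94 W, P_del = (1 − |Γ|²)·P_inc = 138 W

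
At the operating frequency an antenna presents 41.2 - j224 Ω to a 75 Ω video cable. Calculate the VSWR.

Γ = (Z_L − Z_0)/(Z_L + Z_0) = (-33.8 − j224)/(116.2 − j224)
|Γ| = 227/252 = 0.898
VSWR = (1 + |Γ|)/(1 − |Γ|) = 1.9/0.102

VSWR ≈ 18.6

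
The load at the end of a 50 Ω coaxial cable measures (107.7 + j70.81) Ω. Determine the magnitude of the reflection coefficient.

Γ = (Z_L − Z_0)/(Z_L + Z_0) = (57.7 + j70.81)/(157.7 + j70.81)
|Γ| = 91.3/173

|Γ| ≈ 0.528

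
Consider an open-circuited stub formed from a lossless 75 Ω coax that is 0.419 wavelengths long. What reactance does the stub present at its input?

βl = 2π × 0.419 = 151°
tan(βl) = -0.558
For an open-circuited stub, Z_in = −jZ_0·cot(βl) = −jZ_0/tan(βl)

X_in ≈ 134 Ω (inductive)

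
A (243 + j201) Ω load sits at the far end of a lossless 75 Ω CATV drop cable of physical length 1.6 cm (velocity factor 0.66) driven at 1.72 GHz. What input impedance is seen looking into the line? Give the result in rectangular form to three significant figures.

λ = v/f = 0.66·c / 1.72 GHz = 0.115 m
βl = 2π·l/λ = 2π × 0.139 = 50°
tan(βl) = tan(50°) = 1.19
Z_in = Z_0·(Z_L + jZ_0·tanβl)/(Z_0 + jZ_L·tanβl)
     = 75·(243 + j290)/(-165 + j290)

Z_in ≈ 29.8 − j79.8 Ω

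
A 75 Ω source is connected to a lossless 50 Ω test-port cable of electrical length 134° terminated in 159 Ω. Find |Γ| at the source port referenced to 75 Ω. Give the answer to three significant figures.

tan(βl) = -1.04
Z_in = Z_0·(Z_L + jZ_0·tanβl)/(Z_0 + jZ_L·tanβl) = 27.8 + j39.8 Ω
Γ_s = (Z_in − Z_s)/(Z_in + Z_s) = (-47.2 + j39.8)/(103 + j39.8), |Γ_s| = 0.56

|Γ| ≈ 0.56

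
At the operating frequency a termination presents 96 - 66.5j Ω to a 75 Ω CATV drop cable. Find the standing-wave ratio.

Γ = (Z_L − Z_0)/(Z_L + Z_0) = (21 − j66.5)/(171 − j66.5)
|Γ| = 69.7/183 = 0.38
VSWR = (1 + |Γ|)/(1 − |Γ|) = 1.38/0.62

VSWR ≈ 2.23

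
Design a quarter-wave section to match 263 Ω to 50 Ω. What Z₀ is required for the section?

Z_qwt ≈ 115 Ω

Z_qwt = √(Z_0·R_L) = √(50 × 263) = √13150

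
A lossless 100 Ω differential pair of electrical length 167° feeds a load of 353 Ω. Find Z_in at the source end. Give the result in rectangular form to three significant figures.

Z_in ≈ 223 + j159 Ω

tan(βl) = tan(167°) = -0.231
Z_in = Z_0·(Z_L + jZ_0·tanβl)/(Z_0 + jZ_L·tanβl)
     = 100·(353 − j23.1)/(100 − j81.5)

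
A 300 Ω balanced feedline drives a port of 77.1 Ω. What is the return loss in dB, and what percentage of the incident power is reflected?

RL ≈ 4.57 dB; 34.9% of incident power reflected

Γ = (77.1 − 300)/(77.1 + 300) = -0.591
RL = −20·log₁₀(0.591) = 4.57 dB
P_refl/P_inc = |Γ|² = 0.349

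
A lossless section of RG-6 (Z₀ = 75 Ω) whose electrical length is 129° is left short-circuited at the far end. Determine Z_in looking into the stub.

tan(βl) = -1.23
For a short-circuited stub, Z_in = jZ_0·tan(βl)

Z_in ≈ −j92.6 Ω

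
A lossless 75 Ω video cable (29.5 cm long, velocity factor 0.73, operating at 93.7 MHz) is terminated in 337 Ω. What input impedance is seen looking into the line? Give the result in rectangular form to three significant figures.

Z_in ≈ 31.4 − j67 Ω

λ = v/f = 0.73·c / 93.7 MHz = 2.34 m
βl = 2π·l/λ = 2π × 0.126 = 45.4°
tan(βl) = tan(45.4°) = 1.02
Z_in = Z_0·(Z_L + jZ_0·tanβl)/(Z_0 + jZ_L·tanβl)
     = 75·(337 + j76.2)/(75 + j342)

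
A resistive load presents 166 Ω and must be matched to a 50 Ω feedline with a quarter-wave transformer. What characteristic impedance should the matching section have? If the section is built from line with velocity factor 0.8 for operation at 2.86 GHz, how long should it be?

Z_qwt ≈ 91.1 Ω; length ≈ 2.1 cm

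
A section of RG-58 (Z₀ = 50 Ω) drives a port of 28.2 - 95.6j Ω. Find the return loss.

Γ = (-21.8 − j95.6)/(78.2 − j95.6), |Γ| = 0.794
RL = −20·log₁₀|Γ| = −20·log₁₀(0.794)

RL ≈ 2 dB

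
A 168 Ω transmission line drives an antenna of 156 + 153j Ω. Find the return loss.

RL ≈ 7.36 dB

Γ = (-12 + j153)/(324 + j153), |Γ| = 0.428
RL = −20·log₁₀|Γ| = −20·log₁₀(0.428)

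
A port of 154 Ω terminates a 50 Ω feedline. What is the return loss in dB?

Γ = (154 − 50)/(154 + 50) = 0.51
RL = −20·log₁₀|Γ| = −20·log₁₀(0.51)

RL ≈ 5.85 dB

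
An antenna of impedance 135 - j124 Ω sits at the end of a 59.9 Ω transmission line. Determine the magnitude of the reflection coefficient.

Γ = (Z_L − Z_0)/(Z_L + Z_0) = (75.1 − j124)/(194.9 − j124)
|Γ| = 145/231

|Γ| ≈ 0.628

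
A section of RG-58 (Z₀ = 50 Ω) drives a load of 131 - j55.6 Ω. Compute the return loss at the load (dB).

RL ≈ 5.7 dB

Γ = (81 − j55.6)/(181 − j55.6), |Γ| = 0.519
RL = −20·log₁₀|Γ| = −20·log₁₀(0.519)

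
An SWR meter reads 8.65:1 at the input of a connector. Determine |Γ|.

|Γ| ≈ 0.793

|Γ| = (S − 1)/(S + 1) = (8.65 − 1)/(8.65 + 1) = 7.65/9.65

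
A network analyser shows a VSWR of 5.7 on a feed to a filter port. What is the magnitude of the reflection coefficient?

|Γ| = (S − 1)/(S + 1) = (5.7 − 1)/(5.7 + 1) = 4.7/6.7

|Γ| ≈ 0.701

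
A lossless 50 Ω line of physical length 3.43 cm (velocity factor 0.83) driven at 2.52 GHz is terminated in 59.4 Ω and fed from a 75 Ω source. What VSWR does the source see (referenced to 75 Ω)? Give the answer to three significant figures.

VSWR ≈ 1.64

λ = v/f = 0.83·c / 2.52 GHz = 0.0988 m
βl = 2π·l/λ = 2π × 0.347 = 125°
tan(βl) = -1.43
Z_in = Z_0·(Z_L + jZ_0·tanβl)/(Z_0 + jZ_L·tanβl) = 46.5 + j7.57 Ω
Γ_s = (Z_in − Z_s)/(Z_in + Z_s) = (-28.5 + j7.57)/(122 + j7.57), |Γ_s| = 0.242
VSWR = (1 + |Γ_s|)/(1 − |Γ_s|)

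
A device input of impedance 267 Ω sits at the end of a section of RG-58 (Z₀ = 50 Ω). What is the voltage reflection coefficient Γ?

Γ = 0.685

Γ = (Z_L − Z_0)/(Z_L + Z_0) = (267 − 50)/(267 + 50) = 217/317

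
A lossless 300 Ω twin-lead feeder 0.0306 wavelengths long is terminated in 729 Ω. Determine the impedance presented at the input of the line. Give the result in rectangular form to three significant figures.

βl = 2π × 0.0306 = 11°
tan(βl) = tan(11°) = 0.195
Z_in = Z_0·(Z_L + jZ_0·tanβl)/(Z_0 + jZ_L·tanβl)
     = 300·(729 + j58.4)/(300 + j142)

Z_in ≈ 618 − j234 Ω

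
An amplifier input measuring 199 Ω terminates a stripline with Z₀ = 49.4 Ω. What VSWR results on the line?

Γ = (199 − 49.4)/(199 + 49.4) = 0.602
VSWR = (1 + 0.602)/(1 − 0.602)

VSWR ≈ 4.03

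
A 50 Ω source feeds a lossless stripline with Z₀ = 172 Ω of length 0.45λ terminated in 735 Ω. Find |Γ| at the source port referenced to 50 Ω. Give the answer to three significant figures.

|Γ| ≈ 0.862

βl = 2π × 0.45 = 162°
tan(βl) = -0.325
Z_in = Z_0·(Z_L + jZ_0·tanβl)/(Z_0 + jZ_L·tanβl) = 278 + j329 Ω
Γ_s = (Z_in − Z_s)/(Z_in + Z_s) = (228 + j329)/(328 + j329), |Γ_s| = 0.862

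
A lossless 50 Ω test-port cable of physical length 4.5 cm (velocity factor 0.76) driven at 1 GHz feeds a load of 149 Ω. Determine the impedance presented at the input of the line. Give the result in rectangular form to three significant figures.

λ = v/f = 0.76·c / 1 GHz = 0.228 m
βl = 2π·l/λ = 2π × 0.197 = 71.1°
tan(βl) = tan(71.1°) = 2.91
Z_in = Z_0·(Z_L + jZ_0·tanβl)/(Z_0 + jZ_L·tanβl)
     = 50·(149 + j146)/(50 + j434)

Z_in ≈ 18.5 − j15 Ω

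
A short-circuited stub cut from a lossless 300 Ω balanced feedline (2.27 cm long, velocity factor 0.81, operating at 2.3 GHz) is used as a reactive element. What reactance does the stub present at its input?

X_in ≈ 1340 Ω (inductive)

λ = v/f = 0.81·c / 2.3 GHz = 0.106 m
βl = 2π·l/λ = 2π × 0.215 = 77.3°
tan(βl) = 4.45
For a short-circuited stub, Z_in = jZ_0·tan(βl)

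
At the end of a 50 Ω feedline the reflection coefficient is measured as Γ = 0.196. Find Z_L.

Z_L = Z_0·(1 + Γ)/(1 − Γ) = 50·(1.2)/(0.804)

Z_L ≈ 74.4 Ω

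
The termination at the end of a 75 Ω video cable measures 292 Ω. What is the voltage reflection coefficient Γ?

Γ = 0.591

Γ = (Z_L − Z_0)/(Z_L + Z_0) = (292 − 75)/(292 + 75) = 217/367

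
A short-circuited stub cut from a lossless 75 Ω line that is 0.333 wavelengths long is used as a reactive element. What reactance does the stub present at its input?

X_in ≈ -131 Ω (capacitive)

βl = 2π × 0.333 = 120°
tan(βl) = -1.74
For a short-circuited stub, Z_in = jZ_0·tan(βl)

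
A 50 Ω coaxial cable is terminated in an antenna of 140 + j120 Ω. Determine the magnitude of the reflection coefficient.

|Γ| ≈ 0.667

Γ = (Z_L − Z_0)/(Z_L + Z_0) = (90 + j120)/(190 + j120)
|Γ| = 150/225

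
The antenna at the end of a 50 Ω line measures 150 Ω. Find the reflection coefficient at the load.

Γ = 0.5

Γ = (Z_L − Z_0)/(Z_L + Z_0) = (150 − 50)/(150 + 50) = 100/200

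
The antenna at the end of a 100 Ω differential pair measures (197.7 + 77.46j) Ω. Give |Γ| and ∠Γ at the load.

Γ = (Z_L − Z_0)/(Z_L + Z_0) = (97.7 + j77.46)/(297.7 + j77.46)
|Γ| = 125/308 = 0.405

Γ ≈ 0.405 ∠ 23.8°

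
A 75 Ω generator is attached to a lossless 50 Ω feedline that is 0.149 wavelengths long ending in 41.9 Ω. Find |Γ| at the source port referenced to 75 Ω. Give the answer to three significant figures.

|Γ| ≈ 0.194

βl = 2π × 0.149 = 53.6°
tan(βl) = 1.36
Z_in = Z_0·(Z_L + jZ_0·tanβl)/(Z_0 + jZ_L·tanβl) = 51.9 + j8.81 Ω
Γ_s = (Z_in − Z_s)/(Z_in + Z_s) = (-23.1 + j8.81)/(127 + j8.81), |Γ_s| = 0.194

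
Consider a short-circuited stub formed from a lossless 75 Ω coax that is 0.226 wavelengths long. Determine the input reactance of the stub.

X_in ≈ 494 Ω (inductive)

βl = 2π × 0.226 = 81.4°
tan(βl) = 6.58
For a short-circuited stub, Z_in = jZ_0·tan(βl)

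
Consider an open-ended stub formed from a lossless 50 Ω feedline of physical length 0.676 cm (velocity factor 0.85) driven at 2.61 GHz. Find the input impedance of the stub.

λ = v/f = 0.85·c / 2.61 GHz = 0.0977 m
βl = 2π·l/λ = 2π × 0.0692 = 24.9°
tan(βl) = 0.464
For an open-ended stub, Z_in = −jZ_0·cot(βl) = −jZ_0/tan(βl)

Z_in ≈ −j108 Ω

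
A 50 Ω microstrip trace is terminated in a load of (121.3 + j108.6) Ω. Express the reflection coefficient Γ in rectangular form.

Γ ≈ 0.584 + j0.264

Γ = (Z_L − Z_0)/(Z_L + Z_0) = (71.3 + j108.6)/(171.3 + j108.6)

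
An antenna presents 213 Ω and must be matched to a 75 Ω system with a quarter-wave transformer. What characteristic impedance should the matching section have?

Z_qwt ≈ 126 Ω

Z_qwt = √(Z_0·R_L) = √(75 × 213) = √15980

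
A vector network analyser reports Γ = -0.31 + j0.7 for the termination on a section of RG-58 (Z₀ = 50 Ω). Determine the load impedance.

Z_L = Z_0·(1 + Γ)/(1 − Γ) = 50·(0.69 + j0.7)/(1.31 − j0.7)

Z_L ≈ 9.38 + j31.7 Ω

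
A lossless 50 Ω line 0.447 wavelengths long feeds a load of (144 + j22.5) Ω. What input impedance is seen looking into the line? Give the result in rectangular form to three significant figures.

βl = 2π × 0.447 = 161°
tan(βl) = tan(161°) = -0.346
Z_in = Z_0·(Z_L + jZ_0·tanβl)/(Z_0 + jZ_L·tanβl)
     = 50·(144 + j5.21)/(57.8 − j49.8)

Z_in ≈ 69.3 + j64.2 Ω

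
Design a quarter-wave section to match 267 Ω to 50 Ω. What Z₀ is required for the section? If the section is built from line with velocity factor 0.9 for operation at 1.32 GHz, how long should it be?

Z_qwt ≈ 116 Ω; length ≈ 5.11 cm

Z_qwt = √(Z_0·R_L) = √(50 × 267) = √13350
λ = 0.9·c/f = 0.205 m, so l = λ/4 = 0.0511 m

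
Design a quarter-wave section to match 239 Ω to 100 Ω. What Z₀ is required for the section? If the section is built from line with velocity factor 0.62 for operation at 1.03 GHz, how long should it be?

Z_qwt ≈ 155 Ω; length ≈ 4.51 cm

Z_qwt = √(Z_0·R_L) = √(100 × 239) = √23900
λ = 0.62·c/f = 0.181 m, so l = λ/4 = 0.0451 m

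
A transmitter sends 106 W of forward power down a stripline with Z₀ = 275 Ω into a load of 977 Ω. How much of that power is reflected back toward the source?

P_reflected ≈ 33.3 W

Γ = (977 − 275)/(977 + 275) = 0.561
|Γ|² = 0.314
P_refl = |Γ|²·P_inc = 33.3 W, P_del = (1 − |Γ|²)·P_inc = 72.7 W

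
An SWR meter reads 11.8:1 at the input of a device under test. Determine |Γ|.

|Γ| = (S − 1)/(S + 1) = (11.8 − 1)/(11.8 + 1) = 10.8/12.8

|Γ| ≈ 0.844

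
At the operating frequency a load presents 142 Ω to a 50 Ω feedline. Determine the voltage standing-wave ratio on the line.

VSWR ≈ 2.84

Γ = (142 − 50)/(142 + 50) = 0.479
VSWR = (1 + 0.479)/(1 − 0.479)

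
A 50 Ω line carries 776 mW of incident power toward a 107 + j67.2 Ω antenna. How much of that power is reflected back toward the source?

P_reflected ≈ 207 mW

|Γ| = |(57 + j67.2)/(157 + j67.2)| = 0.516
|Γ|² = 0.266
P_refl = |Γ|²·P_inc = 207 mW, P_del = (1 − |Γ|²)·P_inc = 569 mW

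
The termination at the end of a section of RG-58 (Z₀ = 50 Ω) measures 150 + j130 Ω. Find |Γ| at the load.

|Γ| ≈ 0.688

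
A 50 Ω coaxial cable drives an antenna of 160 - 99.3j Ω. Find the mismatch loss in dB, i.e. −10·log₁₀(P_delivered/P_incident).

mismatch loss ≈ 2.27 dB

Γ = (110 − j99.3)/(210 − j99.3), |Γ| = 0.638
|Γ|² = 0.407, so P_del/P_inc = 1 − |Γ|² = 0.593
ML = −10·log₁₀(1 − |Γ|²)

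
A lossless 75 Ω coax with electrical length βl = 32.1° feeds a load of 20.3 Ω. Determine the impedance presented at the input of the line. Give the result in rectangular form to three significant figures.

Z_in ≈ 27.5 + j42.4 Ω

tan(βl) = tan(32.1°) = 0.627
Z_in = Z_0·(Z_L + jZ_0·tanβl)/(Z_0 + jZ_L·tanβl)
     = 75·(20.3 + j47)/(75 + j12.7)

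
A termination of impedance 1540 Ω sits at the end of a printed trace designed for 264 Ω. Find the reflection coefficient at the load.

Γ = (Z_L − Z_0)/(Z_L + Z_0) = (1540 − 264)/(1540 + 264) = 1276/1804

Γ = 0.707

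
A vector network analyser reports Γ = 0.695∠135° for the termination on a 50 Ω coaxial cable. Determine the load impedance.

Z_L = Z_0·(1 + Γ)/(1 − Γ) = 50·(0.509 + j0.491)/(1.49 − j0.491)

Z_L ≈ 10.5 + j19.9 Ω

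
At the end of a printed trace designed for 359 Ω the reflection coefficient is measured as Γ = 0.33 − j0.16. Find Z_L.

Z_L = Z_0·(1 + Γ)/(1 − Γ) = 359·(1.33 − j0.16)/(0.67 + j0.16)

Z_L ≈ 655 − j242 Ω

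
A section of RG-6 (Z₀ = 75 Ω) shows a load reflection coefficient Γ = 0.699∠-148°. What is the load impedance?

Z_L ≈ 14.3 − j20.8 Ω

Z_L = Z_0·(1 + Γ)/(1 − Γ) = 75·(0.407 − j0.37)/(1.59 + j0.37)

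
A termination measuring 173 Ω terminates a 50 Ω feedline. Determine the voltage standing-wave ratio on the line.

VSWR ≈ 3.46

Γ = (173 − 50)/(173 + 50) = 0.552
VSWR = (1 + 0.552)/(1 − 0.552)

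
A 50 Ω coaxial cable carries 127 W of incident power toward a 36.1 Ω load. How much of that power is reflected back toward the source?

P_reflected ≈ 3.31 W

Γ = (36.1 − 50)/(36.1 + 50) = -0.161
|Γ|² = 0.0261
P_refl = |Γ|²·P_inc = 3.31 W, P_del = (1 − |Γ|²)·P_inc = 124 W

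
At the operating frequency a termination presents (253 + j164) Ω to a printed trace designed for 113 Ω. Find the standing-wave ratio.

VSWR ≈ 3.33

Γ = (Z_L − Z_0)/(Z_L + Z_0) = (140 + j164)/(366 + j164)
|Γ| = 216/401 = 0.538
VSWR = (1 + |Γ|)/(1 − |Γ|) = 1.54/0.462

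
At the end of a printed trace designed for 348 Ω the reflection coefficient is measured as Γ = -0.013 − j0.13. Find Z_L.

Z_L = Z_0·(1 + Γ)/(1 − Γ) = 348·(0.987 − j0.13)/(1.01 + j0.13)

Z_L ≈ 328 − j86.7 Ω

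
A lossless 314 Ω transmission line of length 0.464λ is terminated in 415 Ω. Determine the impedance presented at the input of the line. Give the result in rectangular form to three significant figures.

βl = 2π × 0.464 = 167°
tan(βl) = tan(167°) = -0.23
Z_in = Z_0·(Z_L + jZ_0·tanβl)/(Z_0 + jZ_L·tanβl)
     = 314·(415 − j72.3)/(314 − j95.5)

Z_in ≈ 400 + j49.4 Ω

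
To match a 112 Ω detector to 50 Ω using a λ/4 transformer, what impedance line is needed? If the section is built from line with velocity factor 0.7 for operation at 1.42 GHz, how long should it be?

Z_qwt = √(Z_0·R_L) = √(50 × 112) = √5600
λ = 0.7·c/f = 0.148 m, so l = λ/4 = 0.037 m

Z_qwt ≈ 74.8 Ω; length ≈ 3.7 cm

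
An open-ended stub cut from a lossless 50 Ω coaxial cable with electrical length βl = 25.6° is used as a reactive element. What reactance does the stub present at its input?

tan(βl) = 0.479
For an open-ended stub, Z_in = −jZ_0·cot(βl) = −jZ_0/tan(βl)

X_in ≈ -104 Ω (capacitive)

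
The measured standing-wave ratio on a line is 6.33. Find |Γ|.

|Γ| ≈ 0.727

|Γ| = (S − 1)/(S + 1) = (6.33 − 1)/(6.33 + 1) = 5.33/7.33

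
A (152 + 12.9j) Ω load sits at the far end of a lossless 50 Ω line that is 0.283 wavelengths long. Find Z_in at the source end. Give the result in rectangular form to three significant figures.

βl = 2π × 0.283 = 102°
tan(βl) = tan(102°) = -4.75
Z_in = Z_0·(Z_L + jZ_0·tanβl)/(Z_0 + jZ_L·tanβl)
     = 50·(152 − j225)/(111 − j723)

Z_in ≈ 16.8 + j7.93 Ω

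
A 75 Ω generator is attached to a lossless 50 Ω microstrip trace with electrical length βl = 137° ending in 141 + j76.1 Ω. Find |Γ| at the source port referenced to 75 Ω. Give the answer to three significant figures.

|Γ| ≈ 0.634

tan(βl) = -0.933
Z_in = Z_0·(Z_L + jZ_0·tanβl)/(Z_0 + jZ_L·tanβl) = 20.6 + j34.6 Ω
Γ_s = (Z_in − Z_s)/(Z_in + Z_s) = (-54.4 + j34.6)/(95.6 + j34.6), |Γ_s| = 0.634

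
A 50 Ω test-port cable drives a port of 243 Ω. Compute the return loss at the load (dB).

RL ≈ 3.63 dB

Γ = (243 − 50)/(243 + 50) = 0.659
RL = −20·log₁₀|Γ| = −20·log₁₀(0.659)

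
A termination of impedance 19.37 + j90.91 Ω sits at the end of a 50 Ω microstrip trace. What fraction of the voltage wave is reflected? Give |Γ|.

|Γ| ≈ 0.839

Γ = (Z_L − Z_0)/(Z_L + Z_0) = (-30.63 + j90.91)/(69.37 + j90.91)
|Γ| = 95.9/114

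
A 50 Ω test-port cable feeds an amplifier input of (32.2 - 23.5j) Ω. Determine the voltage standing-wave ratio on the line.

VSWR ≈ 2.05

Γ = (Z_L − Z_0)/(Z_L + Z_0) = (-17.8 − j23.5)/(82.2 − j23.5)
|Γ| = 29.5/85.5 = 0.345
VSWR = (1 + |Γ|)/(1 − |Γ|) = 1.34/0.655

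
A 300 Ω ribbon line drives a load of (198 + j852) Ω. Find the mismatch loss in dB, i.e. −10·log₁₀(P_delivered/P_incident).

Γ = (-102 + j852)/(498 + j852), |Γ| = 0.87
|Γ|² = 0.756, so P_del/P_inc = 1 − |Γ|² = 0.244
ML = −10·log₁₀(1 − |Γ|²)

mismatch loss ≈ 6.13 dB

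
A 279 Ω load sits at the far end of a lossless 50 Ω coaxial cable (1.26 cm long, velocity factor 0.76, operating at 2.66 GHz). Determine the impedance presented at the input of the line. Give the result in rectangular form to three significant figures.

λ = v/f = 0.76·c / 2.66 GHz = 0.0857 m
βl = 2π·l/λ = 2π × 0.147 = 52.9°
tan(βl) = tan(52.9°) = 1.32
Z_in = Z_0·(Z_L + jZ_0·tanβl)/(Z_0 + jZ_L·tanβl)
     = 50·(279 + j66.2)/(50 + j369)

Z_in ≈ 13.8 − j35.9 Ω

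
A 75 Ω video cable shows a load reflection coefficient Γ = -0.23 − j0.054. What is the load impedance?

Z_L ≈ 46.7 − j5.34 Ω

Z_L = Z_0·(1 + Γ)/(1 − Γ) = 75·(0.77 − j0.054)/(1.23 + j0.054)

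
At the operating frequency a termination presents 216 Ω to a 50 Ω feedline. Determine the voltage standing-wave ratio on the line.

Γ = (216 − 50)/(216 + 50) = 0.624
VSWR = (1 + 0.624)/(1 − 0.624)

VSWR ≈ 4.32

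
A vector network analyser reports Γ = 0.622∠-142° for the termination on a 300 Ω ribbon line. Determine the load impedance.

Z_L ≈ 77.7 − j97.1 Ω

Z_L = Z_0·(1 + Γ)/(1 − Γ) = 300·(0.51 − j0.383)/(1.49 + j0.383)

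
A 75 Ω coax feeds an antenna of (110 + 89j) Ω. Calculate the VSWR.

VSWR ≈ 2.74

Γ = (Z_L − Z_0)/(Z_L + Z_0) = (35 + j89)/(185 + j89)
|Γ| = 95.6/205 = 0.466
VSWR = (1 + |Γ|)/(1 − |Γ|) = 1.47/0.534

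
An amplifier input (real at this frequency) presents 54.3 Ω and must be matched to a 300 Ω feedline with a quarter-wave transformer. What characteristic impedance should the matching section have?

Z_qwt ≈ 128 Ω

Z_qwt = √(Z_0·R_L) = √(300 × 54.3) = √16290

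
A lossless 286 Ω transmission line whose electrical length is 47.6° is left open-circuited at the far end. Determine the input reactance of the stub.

tan(βl) = 1.1
For an open-circuited stub, Z_in = −jZ_0·cot(βl) = −jZ_0/tan(βl)

X_in ≈ -261 Ω (capacitive)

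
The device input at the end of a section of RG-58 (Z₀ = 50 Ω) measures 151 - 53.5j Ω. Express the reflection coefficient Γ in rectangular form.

Γ ≈ 0.535 − j0.124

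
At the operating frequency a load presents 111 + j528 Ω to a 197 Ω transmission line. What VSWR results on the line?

Γ = (Z_L − Z_0)/(Z_L + Z_0) = (-86 + j528)/(308 + j528)
|Γ| = 535/611 = 0.875
VSWR = (1 + |Γ|)/(1 − |Γ|) = 1.88/0.125

VSWR ≈ 15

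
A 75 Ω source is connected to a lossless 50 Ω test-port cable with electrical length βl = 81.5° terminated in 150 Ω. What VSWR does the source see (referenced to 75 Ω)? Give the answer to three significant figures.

VSWR ≈ 4.45

tan(βl) = 6.69
Z_in = Z_0·(Z_L + jZ_0·tanβl)/(Z_0 + jZ_L·tanβl) = 17 − j6.63 Ω
Γ_s = (Z_in − Z_s)/(Z_in + Z_s) = (-58 − j6.63)/(92 − j6.63), |Γ_s| = 0.633
VSWR = (1 + |Γ_s|)/(1 − |Γ_s|)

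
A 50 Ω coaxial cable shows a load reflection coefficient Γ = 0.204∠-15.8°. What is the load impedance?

Z_L ≈ 73.8 − j8.56 Ω

Z_L = Z_0·(1 + Γ)/(1 − Γ) = 50·(1.2 − j0.0555)/(0.804 + j0.0555)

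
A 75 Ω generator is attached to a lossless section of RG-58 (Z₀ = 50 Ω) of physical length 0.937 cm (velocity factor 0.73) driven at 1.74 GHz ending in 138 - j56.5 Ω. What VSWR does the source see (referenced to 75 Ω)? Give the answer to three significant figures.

λ = v/f = 0.73·c / 1.74 GHz = 0.126 m
βl = 2π·l/λ = 2π × 0.0744 = 26.8°
tan(βl) = 0.505
Z_in = Z_0·(Z_L + jZ_0·tanβl)/(Z_0 + jZ_L·tanβl) = 39.3 − j54.7 Ω
Γ_s = (Z_in − Z_s)/(Z_in + Z_s) = (-35.7 − j54.7)/(114 − j54.7), |Γ_s| = 0.516
VSWR = (1 + |Γ_s|)/(1 − |Γ_s|)

VSWR ≈ 3.13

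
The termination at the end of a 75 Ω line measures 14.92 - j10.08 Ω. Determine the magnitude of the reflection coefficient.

Γ = (Z_L − Z_0)/(Z_L + Z_0) = (-60.08 − j10.08)/(89.92 − j10.08)
|Γ| = 60.9/90.5

|Γ| ≈ 0.673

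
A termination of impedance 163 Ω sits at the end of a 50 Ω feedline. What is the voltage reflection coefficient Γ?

Γ = (Z_L − Z_0)/(Z_L + Z_0) = (163 − 50)/(163 + 50) = 113/213

Γ = 0.531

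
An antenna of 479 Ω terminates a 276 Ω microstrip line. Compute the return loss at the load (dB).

Γ = (479 − 276)/(479 + 276) = 0.269
RL = −20·log₁₀|Γ| = −20·log₁₀(0.269)

RL ≈ 11.4 dB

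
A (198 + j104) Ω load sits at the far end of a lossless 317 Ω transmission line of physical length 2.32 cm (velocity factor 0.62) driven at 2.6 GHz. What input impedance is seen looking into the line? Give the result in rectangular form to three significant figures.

λ = v/f = 0.62·c / 2.6 GHz = 0.0715 m
βl = 2π·l/λ = 2π × 0.324 = 117°
tan(βl) = tan(117°) = -1.98
Z_in = Z_0·(Z_L + jZ_0·tanβl)/(Z_0 + jZ_L·tanβl)
     = 317·(198 − j525)/(523 − j393)

Z_in ≈ 229 − j146 Ω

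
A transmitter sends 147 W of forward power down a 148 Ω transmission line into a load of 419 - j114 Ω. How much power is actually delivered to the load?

P_delivered ≈ 109 W

|Γ| = |(271 − j114)/(567 − j114)| = 0.508
|Γ|² = 0.258
P_refl = |Γ|²·P_inc = 38 W, P_del = (1 − |Γ|²)·P_inc = 109 W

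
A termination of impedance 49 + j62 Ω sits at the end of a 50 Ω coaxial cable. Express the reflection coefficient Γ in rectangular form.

Γ = (Z_L − Z_0)/(Z_L + Z_0) = (-1 + j62)/(99 + j62)

Γ ≈ 0.274 + j0.454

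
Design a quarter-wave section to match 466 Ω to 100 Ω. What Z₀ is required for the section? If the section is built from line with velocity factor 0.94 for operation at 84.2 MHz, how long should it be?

Z_qwt ≈ 216 Ω; length ≈ 83.7 cm

Z_qwt = √(Z_0·R_L) = √(100 × 466) = √46600
λ = 0.94·c/f = 3.35 m, so l = λ/4 = 0.837 m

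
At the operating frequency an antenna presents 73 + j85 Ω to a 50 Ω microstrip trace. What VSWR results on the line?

Γ = (Z_L − Z_0)/(Z_L + Z_0) = (23 + j85)/(123 + j85)
|Γ| = 88.1/150 = 0.589
VSWR = (1 + |Γ|)/(1 − |Γ|) = 1.59/0.411

VSWR ≈ 3.87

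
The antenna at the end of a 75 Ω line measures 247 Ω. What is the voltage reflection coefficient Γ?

Γ = (Z_L − Z_0)/(Z_L + Z_0) = (247 − 75)/(247 + 75) = 172/322

Γ = 0.534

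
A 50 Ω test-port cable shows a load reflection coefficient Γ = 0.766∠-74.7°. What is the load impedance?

Z_L ≈ 17.5 − j62.5 Ω

Z_L = Z_0·(1 + Γ)/(1 − Γ) = 50·(1.2 − j0.739)/(0.798 + j0.739)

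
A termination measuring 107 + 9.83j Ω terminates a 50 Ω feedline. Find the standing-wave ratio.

Γ = (Z_L − Z_0)/(Z_L + Z_0) = (57 + j9.83)/(157 + j9.83)
|Γ| = 57.8/157 = 0.368
VSWR = (1 + |Γ|)/(1 − |Γ|) = 1.37/0.632

VSWR ≈ 2.16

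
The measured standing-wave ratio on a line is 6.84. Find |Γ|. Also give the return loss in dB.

|Γ| ≈ 0.745; return loss ≈ 2.56 dB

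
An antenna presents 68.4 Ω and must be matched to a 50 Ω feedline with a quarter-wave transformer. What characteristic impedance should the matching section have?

Z_qwt ≈ 58.5 Ω

Z_qwt = √(Z_0·R_L) = √(50 × 68.4) = √3420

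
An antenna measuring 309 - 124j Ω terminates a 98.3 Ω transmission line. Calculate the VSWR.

VSWR ≈ 3.7

Γ = (Z_L − Z_0)/(Z_L + Z_0) = (210.7 − j124)/(407.3 − j124)
|Γ| = 244/426 = 0.574
VSWR = (1 + |Γ|)/(1 − |Γ|) = 1.57/0.426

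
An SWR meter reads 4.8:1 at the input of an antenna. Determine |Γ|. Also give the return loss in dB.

|Γ| = (S − 1)/(S + 1) = (4.8 − 1)/(4.8 + 1) = 3.8/5.8
RL = −20·log₁₀|Γ| = −20·log₁₀(0.655)

|Γ| ≈ 0.655; return loss ≈ 3.67 dB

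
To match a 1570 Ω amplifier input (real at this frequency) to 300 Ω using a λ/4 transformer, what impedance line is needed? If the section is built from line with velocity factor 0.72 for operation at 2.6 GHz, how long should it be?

Z_qwt = √(Z_0·R_L) = √(300 × 1570) = √471000
λ = 0.72·c/f = 0.0831 m, so l = λ/4 = 0.0208 m

Z_qwt ≈ 686 Ω; length ≈ 2.08 cm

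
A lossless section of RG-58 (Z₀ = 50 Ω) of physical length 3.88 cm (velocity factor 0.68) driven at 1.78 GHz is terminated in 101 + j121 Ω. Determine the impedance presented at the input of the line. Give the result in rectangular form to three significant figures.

Z_in ≈ 10.5 + j15.3 Ω

λ = v/f = 0.68·c / 1.78 GHz = 0.115 m
βl = 2π·l/λ = 2π × 0.339 = 122°
tan(βl) = tan(122°) = -1.61
Z_in = Z_0·(Z_L + jZ_0·tanβl)/(Z_0 + jZ_L·tanβl)
     = 50·(101 + j40.6)/(245 − j162)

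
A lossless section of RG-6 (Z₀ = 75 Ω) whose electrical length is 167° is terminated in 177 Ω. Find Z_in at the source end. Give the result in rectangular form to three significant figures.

Z_in ≈ 144 + j61 Ω

tan(βl) = tan(167°) = -0.231
Z_in = Z_0·(Z_L + jZ_0·tanβl)/(Z_0 + jZ_L·tanβl)
     = 75·(177 − j17.3)/(75 − j40.9)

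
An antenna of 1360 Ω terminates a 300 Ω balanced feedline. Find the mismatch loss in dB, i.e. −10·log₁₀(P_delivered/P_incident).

mismatch loss ≈ 2.27 dB

Γ = (1360 − 300)/(1360 + 300) = 0.639
|Γ|² = 0.408, so P_del/P_inc = 1 − |Γ|² = 0.592
ML = −10·log₁₀(1 − |Γ|²)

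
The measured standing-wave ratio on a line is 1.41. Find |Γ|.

|Γ| ≈ 0.17

|Γ| = (S − 1)/(S + 1) = (1.41 − 1)/(1.41 + 1) = 0.41/2.41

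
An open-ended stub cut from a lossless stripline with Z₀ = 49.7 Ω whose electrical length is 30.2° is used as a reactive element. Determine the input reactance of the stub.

tan(βl) = 0.582
For an open-ended stub, Z_in = −jZ_0·cot(βl) = −jZ_0/tan(βl)

X_in ≈ -85.4 Ω (capacitive)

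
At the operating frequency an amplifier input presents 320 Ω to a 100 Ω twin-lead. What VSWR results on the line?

Γ = (320 − 100)/(320 + 100) = 0.524
VSWR = (1 + 0.524)/(1 − 0.524)

VSWR ≈ 3.2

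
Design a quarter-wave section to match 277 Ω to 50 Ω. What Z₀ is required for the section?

Z_qwt = √(Z_0·R_L) = √(50 × 277) = √13850

Z_qwt ≈ 118 Ω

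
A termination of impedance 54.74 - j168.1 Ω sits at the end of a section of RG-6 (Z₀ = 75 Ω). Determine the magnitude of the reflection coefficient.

|Γ| ≈ 0.797

Γ = (Z_L − Z_0)/(Z_L + Z_0) = (-20.26 − j168.1)/(129.7 − j168.1)
|Γ| = 169/212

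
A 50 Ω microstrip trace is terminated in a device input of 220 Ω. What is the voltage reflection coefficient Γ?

Γ = (Z_L − Z_0)/(Z_L + Z_0) = (220 − 50)/(220 + 50) = 170/270

Γ = 0.63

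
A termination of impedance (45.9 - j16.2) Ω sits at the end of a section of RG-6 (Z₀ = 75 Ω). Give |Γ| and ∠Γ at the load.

Γ ≈ 0.273 ∠ -143°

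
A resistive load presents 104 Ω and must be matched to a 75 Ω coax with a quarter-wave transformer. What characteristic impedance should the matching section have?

Z_qwt ≈ 88.3 Ω

Z_qwt = √(Z_0·R_L) = √(75 × 104) = √7800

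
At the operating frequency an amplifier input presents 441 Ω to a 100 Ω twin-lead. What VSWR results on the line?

For a purely resistive load, VSWR = R_L/Z_0 or Z_0/R_L (whichever > 1) = 441/100

VSWR ≈ 4.41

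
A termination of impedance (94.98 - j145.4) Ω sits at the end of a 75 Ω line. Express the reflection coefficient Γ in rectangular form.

Γ = (Z_L − Z_0)/(Z_L + Z_0) = (19.98 − j145.4)/(170 − j145.4)

Γ ≈ 0.49 − j0.436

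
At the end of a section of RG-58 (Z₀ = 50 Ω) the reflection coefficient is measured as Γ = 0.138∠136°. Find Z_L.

Z_L ≈ 40.3 + j7.87 Ω

Z_L = Z_0·(1 + Γ)/(1 − Γ) = 50·(0.901 + j0.0959)/(1.1 − j0.0959)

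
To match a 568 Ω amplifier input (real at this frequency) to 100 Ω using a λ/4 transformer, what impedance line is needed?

Z_qwt = √(Z_0·R_L) = √(100 × 568) = √56800

Z_qwt ≈ 238 Ω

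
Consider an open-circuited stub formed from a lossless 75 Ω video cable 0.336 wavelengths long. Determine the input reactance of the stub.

X_in ≈ 45 Ω (inductive)

βl = 2π × 0.336 = 121°
tan(βl) = -1.67
For an open-circuited stub, Z_in = −jZ_0·cot(βl) = −jZ_0/tan(βl)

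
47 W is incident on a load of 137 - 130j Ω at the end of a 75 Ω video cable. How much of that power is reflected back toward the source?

|Γ| = |(62 − j130)/(212 − j130)| = 0.579
|Γ|² = 0.335
P_refl = |Γ|²·P_inc = 15.8 W, P_del = (1 − |Γ|²)·P_inc = 31.2 W

P_reflected ≈ 15.8 W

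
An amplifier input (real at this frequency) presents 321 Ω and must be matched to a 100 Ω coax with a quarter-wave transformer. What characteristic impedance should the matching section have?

Z_qwt = √(Z_0·R_L) = √(100 × 321) = √32100

Z_qwt ≈ 179 Ω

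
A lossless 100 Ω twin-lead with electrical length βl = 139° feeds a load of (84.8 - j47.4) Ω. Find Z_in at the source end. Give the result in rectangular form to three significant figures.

Z_in ≈ 167 − j18.5 Ω

tan(βl) = tan(139°) = -0.869
Z_in = Z_0·(Z_L + jZ_0·tanβl)/(Z_0 + jZ_L·tanβl)
     = 100·(84.8 − j134)/(58.8 − j73.7)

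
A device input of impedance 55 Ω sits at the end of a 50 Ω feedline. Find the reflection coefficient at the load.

Γ = 0.0476

Γ = (Z_L − Z_0)/(Z_L + Z_0) = (55 − 50)/(55 + 50) = 5/105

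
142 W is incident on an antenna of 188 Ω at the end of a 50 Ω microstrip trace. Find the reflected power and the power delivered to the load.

Γ = (188 − 50)/(188 + 50) = 0.58
|Γ|² = 0.336
P_refl = |Γ|²·P_inc = 47.7 W, P_del = (1 − |Γ|²)·P_inc = 94.3 W

P_reflected ≈ 47.7 W; P_delivered ≈ 94.3 W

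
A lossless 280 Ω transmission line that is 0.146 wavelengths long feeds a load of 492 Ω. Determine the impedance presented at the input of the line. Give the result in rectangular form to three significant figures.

βl = 2π × 0.146 = 52.6°
tan(βl) = tan(52.6°) = 1.31
Z_in = Z_0·(Z_L + jZ_0·tanβl)/(Z_0 + jZ_L·tanβl)
     = 280·(492 + j366)/(280 + j643)

Z_in ≈ 212 − j122 Ω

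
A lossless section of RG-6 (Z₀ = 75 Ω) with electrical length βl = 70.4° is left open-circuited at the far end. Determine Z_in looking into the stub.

tan(βl) = 2.81
For an open-circuited stub, Z_in = −jZ_0·cot(βl) = −jZ_0/tan(βl)

Z_in ≈ −j26.7 Ω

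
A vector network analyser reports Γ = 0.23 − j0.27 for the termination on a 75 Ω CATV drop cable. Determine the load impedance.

Z_L ≈ 98.5 − j60.8 Ω

Z_L = Z_0·(1 + Γ)/(1 − Γ) = 75·(1.23 − j0.27)/(0.77 + j0.27)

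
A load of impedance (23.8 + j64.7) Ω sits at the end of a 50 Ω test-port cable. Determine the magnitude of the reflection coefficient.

Γ = (Z_L − Z_0)/(Z_L + Z_0) = (-26.2 + j64.7)/(73.8 + j64.7)
|Γ| = 69.8/98.1

|Γ| ≈ 0.711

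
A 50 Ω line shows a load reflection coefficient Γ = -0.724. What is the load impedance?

Z_L ≈ 8 Ω

Z_L = Z_0·(1 + Γ)/(1 − Γ) = 50·(0.276)/(1.72)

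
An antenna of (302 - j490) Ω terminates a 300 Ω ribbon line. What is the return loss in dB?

Γ = (2 − j490)/(602 − j490), |Γ| = 0.631
RL = −20·log₁₀|Γ| = −20·log₁₀(0.631)

RL ≈ 4 dB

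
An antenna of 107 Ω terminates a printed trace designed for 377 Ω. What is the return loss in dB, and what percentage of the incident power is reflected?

RL ≈ 5.07 dB; 31.1% of incident power reflected

Γ = (107 − 377)/(107 + 377) = -0.558
RL = −20·log₁₀(0.558) = 5.07 dB
P_refl/P_inc = |Γ|² = 0.311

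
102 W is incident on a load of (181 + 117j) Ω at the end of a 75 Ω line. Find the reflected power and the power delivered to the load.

|Γ| = |(106 + j117)/(256 + j117)| = 0.561
|Γ|² = 0.315
P_refl = |Γ|²·P_inc = 32.1 W, P_del = (1 − |Γ|²)·P_inc = 69.9 W

P_reflected ≈ 32.1 W; P_delivered ≈ 69.9 W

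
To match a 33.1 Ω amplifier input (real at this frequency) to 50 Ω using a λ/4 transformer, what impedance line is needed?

Z_qwt = √(Z_0·R_L) = √(50 × 33.1) = √1655

Z_qwt ≈ 40.7 Ω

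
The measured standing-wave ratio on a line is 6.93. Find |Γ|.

|Γ| ≈ 0.748

|Γ| = (S − 1)/(S + 1) = (6.93 − 1)/(6.93 + 1) = 5.93/7.93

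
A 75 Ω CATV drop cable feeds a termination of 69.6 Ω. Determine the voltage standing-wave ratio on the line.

VSWR ≈ 1.08

For a purely resistive load, VSWR = R_L/Z_0 or Z_0/R_L (whichever > 1) = 75/69.6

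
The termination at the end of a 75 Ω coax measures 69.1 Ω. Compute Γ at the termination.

Γ = -0.0409

Γ = (Z_L − Z_0)/(Z_L + Z_0) = (69.1 − 75)/(69.1 + 75) = -5.9/144.1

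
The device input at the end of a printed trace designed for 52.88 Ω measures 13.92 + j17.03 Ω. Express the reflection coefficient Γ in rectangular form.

Γ ≈ -0.487 + j0.379

Γ = (Z_L − Z_0)/(Z_L + Z_0) = (-38.96 + j17.03)/(66.8 + j17.03)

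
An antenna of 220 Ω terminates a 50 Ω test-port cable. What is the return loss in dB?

Γ = (220 − 50)/(220 + 50) = 0.63
RL = −20·log₁₀|Γ| = −20·log₁₀(0.63)

RL ≈ 4.02 dB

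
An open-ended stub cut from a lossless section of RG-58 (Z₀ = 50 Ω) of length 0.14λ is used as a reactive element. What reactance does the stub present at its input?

βl = 2π × 0.14 = 50.4°
tan(βl) = 1.21
For an open-ended stub, Z_in = −jZ_0·cot(βl) = −jZ_0/tan(βl)

X_in ≈ -41.4 Ω (capacitive)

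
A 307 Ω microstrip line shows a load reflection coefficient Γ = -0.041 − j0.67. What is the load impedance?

Z_L ≈ 110 − j268 Ω

Z_L = Z_0·(1 + Γ)/(1 − Γ) = 307·(0.959 − j0.67)/(1.04 + j0.67)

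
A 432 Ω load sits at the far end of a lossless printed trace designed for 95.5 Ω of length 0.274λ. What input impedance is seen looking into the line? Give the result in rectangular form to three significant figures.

βl = 2π × 0.274 = 98.6°
tan(βl) = tan(98.6°) = -6.58
Z_in = Z_0·(Z_L + jZ_0·tanβl)/(Z_0 + jZ_L·tanβl)
     = 95.5·(432 − j628)/(95.5 − j2840)

Z_in ≈ 21.6 + j13.8 Ω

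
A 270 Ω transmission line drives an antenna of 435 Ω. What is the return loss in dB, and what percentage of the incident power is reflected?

Γ = (435 − 270)/(435 + 270) = 0.234
RL = −20·log₁₀(0.234) = 12.6 dB
P_refl/P_inc = |Γ|² = 0.0548

RL ≈ 12.6 dB; 5.48% of incident power reflected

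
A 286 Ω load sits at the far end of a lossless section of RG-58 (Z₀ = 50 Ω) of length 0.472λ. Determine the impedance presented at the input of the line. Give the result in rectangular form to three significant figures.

Z_in ≈ 145 + j139 Ω

βl = 2π × 0.472 = 170°
tan(βl) = tan(170°) = -0.178
Z_in = Z_0·(Z_L + jZ_0·tanβl)/(Z_0 + jZ_L·tanβl)
     = 50·(286 − j8.89)/(50 − j50.8)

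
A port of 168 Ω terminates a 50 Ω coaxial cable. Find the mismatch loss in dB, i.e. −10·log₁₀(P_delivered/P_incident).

Γ = (168 − 50)/(168 + 50) = 0.541
|Γ|² = 0.293, so P_del/P_inc = 1 − |Γ|² = 0.707
ML = −10·log₁₀(1 − |Γ|²)

mismatch loss ≈ 1.51 dB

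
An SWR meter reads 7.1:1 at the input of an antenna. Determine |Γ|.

|Γ| ≈ 0.753

|Γ| = (S − 1)/(S + 1) = (7.1 − 1)/(7.1 + 1) = 6.1/8.1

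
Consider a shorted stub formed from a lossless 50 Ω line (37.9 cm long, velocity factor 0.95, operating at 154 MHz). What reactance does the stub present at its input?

λ = v/f = 0.95·c / 154 MHz = 1.85 m
βl = 2π·l/λ = 2π × 0.205 = 73.7°
tan(βl) = 3.43
For a shorted stub, Z_in = jZ_0·tan(βl)

X_in ≈ 171 Ω (inductive)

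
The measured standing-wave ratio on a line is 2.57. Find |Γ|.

|Γ| = (S − 1)/(S + 1) = (2.57 − 1)/(2.57 + 1) = 1.57/3.57

|Γ| ≈ 0.44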